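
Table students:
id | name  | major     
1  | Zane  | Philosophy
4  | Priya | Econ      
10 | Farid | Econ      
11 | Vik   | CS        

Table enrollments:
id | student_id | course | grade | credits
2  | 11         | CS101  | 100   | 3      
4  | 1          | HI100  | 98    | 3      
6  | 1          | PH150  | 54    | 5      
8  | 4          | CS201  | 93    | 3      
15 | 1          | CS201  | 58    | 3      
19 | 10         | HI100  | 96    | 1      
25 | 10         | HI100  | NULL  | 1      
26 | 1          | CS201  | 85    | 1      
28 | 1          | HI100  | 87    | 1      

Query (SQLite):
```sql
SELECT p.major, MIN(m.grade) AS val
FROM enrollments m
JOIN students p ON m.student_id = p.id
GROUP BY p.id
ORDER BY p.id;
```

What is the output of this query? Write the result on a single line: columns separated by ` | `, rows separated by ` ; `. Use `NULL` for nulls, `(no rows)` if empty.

Join each enrollments row to its students via student_id.
Group joined rows by students.id; compute MIN(m.grade) per group.
  1: ids {4, 6, 15, 26, 28} → MIN(m.grade)=54
  4: ids {8} → MIN(m.grade)=93
  10: ids {19, 25} → MIN(m.grade)=96
  11: ids {2} → MIN(m.grade)=100

Philosophy | 54 ; Econ | 93 ; Econ | 96 ; CS | 100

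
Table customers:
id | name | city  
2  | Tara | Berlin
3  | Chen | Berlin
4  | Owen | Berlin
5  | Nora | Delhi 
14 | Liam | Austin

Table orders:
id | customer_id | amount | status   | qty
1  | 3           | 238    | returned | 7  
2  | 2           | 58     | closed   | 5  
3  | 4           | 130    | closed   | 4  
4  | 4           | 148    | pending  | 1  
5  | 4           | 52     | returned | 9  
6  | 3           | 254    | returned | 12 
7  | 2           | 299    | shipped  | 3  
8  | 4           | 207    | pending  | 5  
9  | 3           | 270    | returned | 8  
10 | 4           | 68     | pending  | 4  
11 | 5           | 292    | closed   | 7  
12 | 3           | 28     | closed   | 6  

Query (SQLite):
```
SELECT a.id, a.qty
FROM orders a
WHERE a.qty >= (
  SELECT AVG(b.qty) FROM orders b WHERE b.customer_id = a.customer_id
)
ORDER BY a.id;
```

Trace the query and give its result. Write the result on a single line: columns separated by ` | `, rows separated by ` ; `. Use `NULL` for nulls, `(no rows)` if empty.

For each orders row a, compute AVG(qty) over rows sharing a.customer_id.
Keep row a if a.qty >= that per-group AVG.
  customer_id=2: AVG(qty) = 4.0
  customer_id=3: AVG(qty) = 8.25
  customer_id=4: AVG(qty) = 4.6
  customer_id=5: AVG(qty) = 7.0

2 | 5 ; 5 | 9 ; 6 | 12 ; 8 | 5 ; 11 | 7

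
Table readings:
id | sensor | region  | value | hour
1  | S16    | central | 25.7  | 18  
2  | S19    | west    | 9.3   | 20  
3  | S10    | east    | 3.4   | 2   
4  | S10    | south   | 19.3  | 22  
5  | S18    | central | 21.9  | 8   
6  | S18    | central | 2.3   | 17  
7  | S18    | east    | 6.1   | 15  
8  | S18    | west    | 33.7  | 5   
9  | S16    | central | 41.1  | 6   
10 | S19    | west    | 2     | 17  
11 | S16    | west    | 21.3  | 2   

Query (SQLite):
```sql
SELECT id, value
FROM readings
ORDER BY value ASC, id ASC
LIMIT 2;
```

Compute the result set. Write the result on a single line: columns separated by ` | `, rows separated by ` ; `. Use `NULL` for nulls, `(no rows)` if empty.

Sort by value asc, tiebreak id asc: (2, id=10), (2.3, id=6), (3.4, id=3), (6.1, id=7), (9.3, id=2) …. Take first 2.

10 | 2 ; 6 | 2.3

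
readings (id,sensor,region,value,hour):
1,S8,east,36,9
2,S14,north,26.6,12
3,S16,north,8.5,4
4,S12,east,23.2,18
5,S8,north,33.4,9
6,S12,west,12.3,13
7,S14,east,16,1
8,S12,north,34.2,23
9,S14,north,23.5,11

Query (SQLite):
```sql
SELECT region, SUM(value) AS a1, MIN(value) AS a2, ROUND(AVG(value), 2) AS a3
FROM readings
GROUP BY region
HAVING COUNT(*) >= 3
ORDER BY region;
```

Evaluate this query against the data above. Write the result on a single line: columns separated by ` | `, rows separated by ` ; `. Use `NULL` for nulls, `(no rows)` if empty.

Group readings by region.
Per group compute: SUM(value), MIN(value), ROUND(AVG(value), 2).
HAVING: drop groups with fewer than 3 rows.
  east: ids {1, 4, 7} → SUM(value)=75.2, MIN(value)=16, ROUND(AVG(value), 2)=25.07
  north: ids {2, 3, 5, 8, 9} → SUM(value)=126.2, MIN(value)=8.5, ROUND(AVG(value), 2)=25.24
  west: ids {6} → SUM(value)=12.3, MIN(value)=12.3, ROUND(AVG(value), 2)=12.3

east | 75.2 | 16 | 25.07 ; north | 126.2 | 8.5 | 25.24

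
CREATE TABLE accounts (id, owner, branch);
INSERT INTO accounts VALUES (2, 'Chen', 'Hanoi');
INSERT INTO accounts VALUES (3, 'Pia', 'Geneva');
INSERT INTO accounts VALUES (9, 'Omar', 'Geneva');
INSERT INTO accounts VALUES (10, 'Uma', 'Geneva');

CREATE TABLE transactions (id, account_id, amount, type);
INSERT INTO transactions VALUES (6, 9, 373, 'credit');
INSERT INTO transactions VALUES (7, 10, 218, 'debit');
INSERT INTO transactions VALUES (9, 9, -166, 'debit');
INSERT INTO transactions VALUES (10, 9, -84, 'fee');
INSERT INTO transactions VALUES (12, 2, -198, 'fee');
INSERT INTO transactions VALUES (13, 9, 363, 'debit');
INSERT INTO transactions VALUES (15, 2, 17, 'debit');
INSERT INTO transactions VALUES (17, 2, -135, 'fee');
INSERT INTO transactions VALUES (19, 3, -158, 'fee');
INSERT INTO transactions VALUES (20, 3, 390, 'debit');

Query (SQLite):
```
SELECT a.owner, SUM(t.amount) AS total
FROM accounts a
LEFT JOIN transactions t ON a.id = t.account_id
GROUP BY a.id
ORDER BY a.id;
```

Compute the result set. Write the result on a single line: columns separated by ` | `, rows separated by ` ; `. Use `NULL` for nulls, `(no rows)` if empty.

LEFT JOIN keeps every accounts row; unmatched ones get NULL for transactions columns.
Group by accounts.id and compute SUM(t.amount). SUM over an all-NULL group is NULL.
  2: ids {12, 15, 17} → SUM(t.amount)=-316
  3: ids {19, 20} → SUM(t.amount)=232
  9: ids {6, 9, 10, 13} → SUM(t.amount)=486
  10: ids {7} → SUM(t.amount)=218

Chen | -316 ; Pia | 232 ; Omar | 486 ; Uma | 218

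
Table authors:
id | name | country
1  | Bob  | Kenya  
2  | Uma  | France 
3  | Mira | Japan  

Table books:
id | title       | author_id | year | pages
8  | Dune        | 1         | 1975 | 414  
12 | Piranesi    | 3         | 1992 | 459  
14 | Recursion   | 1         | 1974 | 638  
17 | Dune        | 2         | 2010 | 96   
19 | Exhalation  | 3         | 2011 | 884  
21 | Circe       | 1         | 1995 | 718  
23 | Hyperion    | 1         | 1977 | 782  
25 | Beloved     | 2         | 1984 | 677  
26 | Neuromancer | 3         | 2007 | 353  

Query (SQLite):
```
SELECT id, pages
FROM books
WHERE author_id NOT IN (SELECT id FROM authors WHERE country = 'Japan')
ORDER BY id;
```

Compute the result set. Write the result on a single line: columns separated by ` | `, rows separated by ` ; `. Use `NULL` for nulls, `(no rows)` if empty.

8 | 414 ; 14 | 638 ; 17 | 96 ; 21 | 718 ; 23 | 782 ; 25 | 677

Inner query: authors.id where country = 'Japan'.
Outer: keep books rows whose author_id is not in that set.
Inner query → {3}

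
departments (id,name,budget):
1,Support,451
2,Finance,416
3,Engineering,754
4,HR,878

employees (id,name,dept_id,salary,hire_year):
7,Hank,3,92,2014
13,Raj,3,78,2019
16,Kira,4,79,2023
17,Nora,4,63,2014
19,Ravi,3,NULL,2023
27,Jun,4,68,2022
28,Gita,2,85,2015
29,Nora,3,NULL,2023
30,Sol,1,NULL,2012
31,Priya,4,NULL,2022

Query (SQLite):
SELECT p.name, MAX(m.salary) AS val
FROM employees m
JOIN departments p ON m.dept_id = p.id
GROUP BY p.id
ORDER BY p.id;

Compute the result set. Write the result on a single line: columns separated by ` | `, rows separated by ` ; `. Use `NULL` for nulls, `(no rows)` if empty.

Join each employees row to its departments via dept_id.
Group joined rows by departments.id; compute MAX(m.salary) per group.
  1: ids {30} → MAX(m.salary)=NULL
  2: ids {28} → MAX(m.salary)=85
  3: ids {7, 13, 19, 29} → MAX(m.salary)=92
  4: ids {16, 17, 27, 31} → MAX(m.salary)=79

Support | NULL ; Finance | 85 ; Engineering | 92 ; HR | 79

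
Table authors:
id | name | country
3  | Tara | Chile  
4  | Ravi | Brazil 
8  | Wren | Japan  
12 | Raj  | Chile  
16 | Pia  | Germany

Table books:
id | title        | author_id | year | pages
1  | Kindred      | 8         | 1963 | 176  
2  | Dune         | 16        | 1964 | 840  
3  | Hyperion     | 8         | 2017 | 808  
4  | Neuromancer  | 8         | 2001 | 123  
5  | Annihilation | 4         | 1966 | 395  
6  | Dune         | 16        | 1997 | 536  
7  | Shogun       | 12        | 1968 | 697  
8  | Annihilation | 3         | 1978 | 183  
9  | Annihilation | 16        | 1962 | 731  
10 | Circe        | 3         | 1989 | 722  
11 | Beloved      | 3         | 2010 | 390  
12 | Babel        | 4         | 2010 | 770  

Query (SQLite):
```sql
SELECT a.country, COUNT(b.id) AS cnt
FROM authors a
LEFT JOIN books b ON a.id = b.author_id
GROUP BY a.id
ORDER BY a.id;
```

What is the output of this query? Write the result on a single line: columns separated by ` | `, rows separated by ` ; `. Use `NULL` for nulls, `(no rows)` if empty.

LEFT JOIN keeps every authors row; unmatched ones get NULL for books columns.
Group by authors.id and compute COUNT(b.id). COUNT(col) of an all-NULL group is 0.
  3: ids {8, 10, 11} → COUNT(b.id)=3
  4: ids {5, 12} → COUNT(b.id)=2
  8: ids {1, 3, 4} → COUNT(b.id)=3
  12: ids {7} → COUNT(b.id)=1
  16: ids {2, 6, 9} → COUNT(b.id)=3

Chile | 3 ; Brazil | 2 ; Japan | 3 ; Chile | 1 ; Germany | 3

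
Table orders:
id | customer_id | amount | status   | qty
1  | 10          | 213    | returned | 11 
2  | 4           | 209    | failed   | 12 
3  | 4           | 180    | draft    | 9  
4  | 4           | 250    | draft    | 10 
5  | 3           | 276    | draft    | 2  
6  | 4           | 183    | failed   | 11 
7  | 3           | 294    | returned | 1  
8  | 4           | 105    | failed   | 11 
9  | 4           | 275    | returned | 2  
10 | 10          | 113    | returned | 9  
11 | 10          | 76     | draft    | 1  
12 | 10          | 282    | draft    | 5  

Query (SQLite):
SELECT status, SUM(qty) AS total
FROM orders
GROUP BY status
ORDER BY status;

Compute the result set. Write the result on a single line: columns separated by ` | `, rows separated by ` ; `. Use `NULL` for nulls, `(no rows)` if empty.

draft | 27 ; failed | 34 ; returned | 23

Partition orders by status; compute SUM(qty) within each group.
  draft: ids {3, 4, 5, 11, 12} → SUM(qty)=27
  failed: ids {2, 6, 8} → SUM(qty)=34
  returned: ids {1, 7, 9, 10} → SUM(qty)=23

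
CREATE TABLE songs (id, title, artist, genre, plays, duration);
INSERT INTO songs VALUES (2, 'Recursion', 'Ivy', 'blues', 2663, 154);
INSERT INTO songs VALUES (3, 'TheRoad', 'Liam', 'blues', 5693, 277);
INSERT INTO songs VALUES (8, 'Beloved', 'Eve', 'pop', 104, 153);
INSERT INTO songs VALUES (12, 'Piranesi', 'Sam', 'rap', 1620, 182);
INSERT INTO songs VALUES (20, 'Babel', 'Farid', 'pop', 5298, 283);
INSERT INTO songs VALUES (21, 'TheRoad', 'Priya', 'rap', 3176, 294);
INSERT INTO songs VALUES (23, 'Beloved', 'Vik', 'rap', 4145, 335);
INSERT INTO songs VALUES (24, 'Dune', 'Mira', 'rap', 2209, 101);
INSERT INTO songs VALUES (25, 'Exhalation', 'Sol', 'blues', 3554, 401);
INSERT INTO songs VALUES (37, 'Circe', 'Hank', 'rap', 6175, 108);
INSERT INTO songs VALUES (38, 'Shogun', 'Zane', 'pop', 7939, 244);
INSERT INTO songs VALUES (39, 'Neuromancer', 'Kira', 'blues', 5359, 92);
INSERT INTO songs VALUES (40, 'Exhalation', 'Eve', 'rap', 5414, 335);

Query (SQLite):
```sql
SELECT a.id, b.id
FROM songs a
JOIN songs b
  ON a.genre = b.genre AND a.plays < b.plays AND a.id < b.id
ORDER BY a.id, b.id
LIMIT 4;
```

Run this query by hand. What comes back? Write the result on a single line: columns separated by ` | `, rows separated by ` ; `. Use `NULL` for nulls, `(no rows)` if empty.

Pairs (a,b) with same genre, a.plays < b.plays, a.id < b.id.
genre groups: blues:{2,3,25,39} pop:{8,20,38} rap:{12,21,23,24,37,40}
Ordered by (a.id, b.id); first 4.

2 | 3 ; 2 | 25 ; 2 | 39 ; 8 | 20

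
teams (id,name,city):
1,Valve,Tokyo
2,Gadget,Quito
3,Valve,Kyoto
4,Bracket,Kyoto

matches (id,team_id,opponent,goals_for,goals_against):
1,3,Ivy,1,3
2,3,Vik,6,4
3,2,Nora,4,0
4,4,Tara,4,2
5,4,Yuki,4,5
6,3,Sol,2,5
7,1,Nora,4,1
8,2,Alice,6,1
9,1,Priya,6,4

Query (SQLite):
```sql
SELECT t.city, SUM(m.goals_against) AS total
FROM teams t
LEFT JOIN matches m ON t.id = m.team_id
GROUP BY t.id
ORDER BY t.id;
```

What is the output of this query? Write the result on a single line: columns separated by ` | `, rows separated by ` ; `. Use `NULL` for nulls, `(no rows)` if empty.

Tokyo | 5 ; Quito | 1 ; Kyoto | 12 ; Kyoto | 7

LEFT JOIN keeps every teams row; unmatched ones get NULL for matches columns.
Group by teams.id and compute SUM(m.goals_against). SUM over an all-NULL group is NULL.
  1: ids {7, 9} → SUM(m.goals_against)=5
  2: ids {3, 8} → SUM(m.goals_against)=1
  3: ids {1, 2, 6} → SUM(m.goals_against)=12
  4: ids {4, 5} → SUM(m.goals_against)=7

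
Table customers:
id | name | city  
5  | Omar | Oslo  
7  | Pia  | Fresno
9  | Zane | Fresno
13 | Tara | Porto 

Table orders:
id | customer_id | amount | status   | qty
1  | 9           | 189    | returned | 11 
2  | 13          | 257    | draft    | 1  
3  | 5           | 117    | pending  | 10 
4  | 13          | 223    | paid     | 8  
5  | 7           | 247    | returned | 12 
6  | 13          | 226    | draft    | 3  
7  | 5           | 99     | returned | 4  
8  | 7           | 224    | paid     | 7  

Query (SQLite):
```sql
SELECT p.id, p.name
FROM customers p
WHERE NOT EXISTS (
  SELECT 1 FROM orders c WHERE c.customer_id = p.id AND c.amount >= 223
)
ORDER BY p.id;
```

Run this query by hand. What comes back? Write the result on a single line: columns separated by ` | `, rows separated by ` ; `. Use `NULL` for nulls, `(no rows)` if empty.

For each customers row, check whether any orders with matching customer_id has amount >= 223.
Keep rows where that is false.

5 | Omar ; 9 | Zane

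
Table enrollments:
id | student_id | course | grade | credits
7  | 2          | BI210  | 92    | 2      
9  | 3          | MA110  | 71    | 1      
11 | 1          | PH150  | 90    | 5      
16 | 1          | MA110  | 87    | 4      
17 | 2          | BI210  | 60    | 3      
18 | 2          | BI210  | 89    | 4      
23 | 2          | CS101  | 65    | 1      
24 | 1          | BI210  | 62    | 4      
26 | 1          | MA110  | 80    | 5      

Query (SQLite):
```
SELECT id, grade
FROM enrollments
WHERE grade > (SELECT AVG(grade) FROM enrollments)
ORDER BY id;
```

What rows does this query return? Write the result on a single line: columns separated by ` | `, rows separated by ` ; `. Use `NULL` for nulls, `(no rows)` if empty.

7 | 92 ; 11 | 90 ; 16 | 87 ; 18 | 89 ; 26 | 80

Scalar subquery: AVG(grade) over all enrollments rows = 77.333333 (≈; comparison uses full precision).
Keep rows where grade > that value.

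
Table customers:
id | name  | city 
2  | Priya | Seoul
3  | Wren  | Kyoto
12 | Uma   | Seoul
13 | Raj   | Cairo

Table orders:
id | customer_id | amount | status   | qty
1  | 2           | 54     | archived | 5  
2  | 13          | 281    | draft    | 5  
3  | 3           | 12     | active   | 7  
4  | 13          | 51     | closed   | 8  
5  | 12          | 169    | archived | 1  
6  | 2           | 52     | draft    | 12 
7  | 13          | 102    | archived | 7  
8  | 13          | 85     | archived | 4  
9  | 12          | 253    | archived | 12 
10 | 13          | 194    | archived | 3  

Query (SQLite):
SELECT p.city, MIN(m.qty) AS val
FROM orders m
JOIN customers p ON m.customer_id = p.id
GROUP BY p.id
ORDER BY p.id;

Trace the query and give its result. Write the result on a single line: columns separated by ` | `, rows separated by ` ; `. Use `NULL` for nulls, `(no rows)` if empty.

Seoul | 5 ; Kyoto | 7 ; Seoul | 1 ; Cairo | 3

Join each orders row to its customers via customer_id.
Group joined rows by customers.id; compute MIN(m.qty) per group.
  2: ids {1, 6} → MIN(m.qty)=5
  3: ids {3} → MIN(m.qty)=7
  12: ids {5, 9} → MIN(m.qty)=1
  13: ids {2, 4, 7, 8, 10} → MIN(m.qty)=3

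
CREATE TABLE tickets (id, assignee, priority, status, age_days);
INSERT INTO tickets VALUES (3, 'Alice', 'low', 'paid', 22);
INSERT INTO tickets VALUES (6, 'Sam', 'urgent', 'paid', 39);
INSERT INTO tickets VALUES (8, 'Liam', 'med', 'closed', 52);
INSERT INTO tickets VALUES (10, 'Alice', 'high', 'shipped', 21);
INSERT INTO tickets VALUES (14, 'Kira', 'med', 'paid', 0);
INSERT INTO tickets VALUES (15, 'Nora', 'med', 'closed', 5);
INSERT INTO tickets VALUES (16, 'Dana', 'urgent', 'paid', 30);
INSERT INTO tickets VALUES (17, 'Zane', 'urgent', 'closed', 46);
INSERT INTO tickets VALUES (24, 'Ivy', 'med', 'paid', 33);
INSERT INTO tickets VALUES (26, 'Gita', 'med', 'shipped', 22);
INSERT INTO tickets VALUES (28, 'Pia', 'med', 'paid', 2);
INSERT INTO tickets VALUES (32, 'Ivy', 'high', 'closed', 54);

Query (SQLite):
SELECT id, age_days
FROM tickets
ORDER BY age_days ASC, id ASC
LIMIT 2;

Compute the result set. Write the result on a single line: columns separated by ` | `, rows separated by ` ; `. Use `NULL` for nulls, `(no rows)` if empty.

14 | 0 ; 28 | 2

Sort by age_days asc, tiebreak id asc: (0, id=14), (2, id=28), (5, id=15), (21, id=10), (22, id=3) …. Take first 2.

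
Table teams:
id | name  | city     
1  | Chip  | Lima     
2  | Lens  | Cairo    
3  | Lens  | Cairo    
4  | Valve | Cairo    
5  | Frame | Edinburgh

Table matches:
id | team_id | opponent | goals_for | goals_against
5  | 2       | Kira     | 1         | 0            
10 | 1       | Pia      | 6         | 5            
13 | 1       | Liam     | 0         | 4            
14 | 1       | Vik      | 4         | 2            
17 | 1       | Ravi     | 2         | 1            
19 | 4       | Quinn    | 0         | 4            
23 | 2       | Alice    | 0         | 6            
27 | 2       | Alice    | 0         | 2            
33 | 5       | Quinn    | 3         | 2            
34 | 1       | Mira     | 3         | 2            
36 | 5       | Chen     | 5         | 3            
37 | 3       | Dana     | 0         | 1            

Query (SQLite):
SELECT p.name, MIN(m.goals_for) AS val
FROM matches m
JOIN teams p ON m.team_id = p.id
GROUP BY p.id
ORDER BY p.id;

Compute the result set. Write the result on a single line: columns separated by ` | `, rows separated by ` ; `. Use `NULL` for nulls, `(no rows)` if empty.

Join each matches row to its teams via team_id.
Group joined rows by teams.id; compute MIN(m.goals_for) per group.
  1: ids {10, 13, 14, 17, 34} → MIN(m.goals_for)=0
  2: ids {5, 23, 27} → MIN(m.goals_for)=0
  3: ids {37} → MIN(m.goals_for)=0
  4: ids {19} → MIN(m.goals_for)=0
  5: ids {33, 36} → MIN(m.goals_for)=3

Chip | 0 ; Lens | 0 ; Lens | 0 ; Valve | 0 ; Frame | 3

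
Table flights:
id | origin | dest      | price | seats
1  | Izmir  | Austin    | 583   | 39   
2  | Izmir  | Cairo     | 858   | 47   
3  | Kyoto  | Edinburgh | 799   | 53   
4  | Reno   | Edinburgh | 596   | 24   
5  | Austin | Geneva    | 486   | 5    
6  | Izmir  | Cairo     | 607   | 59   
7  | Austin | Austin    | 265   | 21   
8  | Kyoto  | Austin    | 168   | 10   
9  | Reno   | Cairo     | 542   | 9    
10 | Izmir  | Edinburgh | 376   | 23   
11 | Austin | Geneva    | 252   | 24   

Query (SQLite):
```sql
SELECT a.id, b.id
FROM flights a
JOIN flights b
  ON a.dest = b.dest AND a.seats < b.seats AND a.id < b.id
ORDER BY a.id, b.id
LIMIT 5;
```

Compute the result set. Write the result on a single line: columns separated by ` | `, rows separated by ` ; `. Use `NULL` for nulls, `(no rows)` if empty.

2 | 6 ; 5 | 11

Pairs (a,b) with same dest, a.seats < b.seats, a.id < b.id.
dest groups: Austin:{1,7,8} Cairo:{2,6,9} Edinburgh:{3,4,10} Geneva:{5,11}
Ordered by (a.id, b.id); first 5.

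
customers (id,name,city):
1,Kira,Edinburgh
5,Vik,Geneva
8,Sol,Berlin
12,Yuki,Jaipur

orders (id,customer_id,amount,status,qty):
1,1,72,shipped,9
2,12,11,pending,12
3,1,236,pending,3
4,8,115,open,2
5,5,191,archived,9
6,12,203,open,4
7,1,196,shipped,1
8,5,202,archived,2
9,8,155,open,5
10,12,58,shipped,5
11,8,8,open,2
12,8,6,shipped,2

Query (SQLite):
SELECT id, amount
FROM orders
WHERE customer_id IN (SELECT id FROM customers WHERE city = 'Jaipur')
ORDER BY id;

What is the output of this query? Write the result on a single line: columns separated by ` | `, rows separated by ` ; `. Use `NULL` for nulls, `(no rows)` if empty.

Inner query: customers.id where city = 'Jaipur'.
Outer: keep orders rows whose customer_id is in that set.
Inner query → {12}

2 | 11 ; 6 | 203 ; 10 | 58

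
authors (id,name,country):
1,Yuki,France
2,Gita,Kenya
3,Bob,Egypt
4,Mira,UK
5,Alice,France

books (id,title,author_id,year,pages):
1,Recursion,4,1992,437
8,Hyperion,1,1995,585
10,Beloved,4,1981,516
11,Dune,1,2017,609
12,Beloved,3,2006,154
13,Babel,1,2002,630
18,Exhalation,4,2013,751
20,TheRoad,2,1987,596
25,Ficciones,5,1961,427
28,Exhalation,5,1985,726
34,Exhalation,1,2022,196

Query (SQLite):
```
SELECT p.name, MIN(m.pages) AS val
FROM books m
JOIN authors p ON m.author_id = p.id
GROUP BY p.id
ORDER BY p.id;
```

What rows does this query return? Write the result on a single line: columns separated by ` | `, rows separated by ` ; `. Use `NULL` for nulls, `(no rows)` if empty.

Yuki | 196 ; Gita | 596 ; Bob | 154 ; Mira | 437 ; Alice | 427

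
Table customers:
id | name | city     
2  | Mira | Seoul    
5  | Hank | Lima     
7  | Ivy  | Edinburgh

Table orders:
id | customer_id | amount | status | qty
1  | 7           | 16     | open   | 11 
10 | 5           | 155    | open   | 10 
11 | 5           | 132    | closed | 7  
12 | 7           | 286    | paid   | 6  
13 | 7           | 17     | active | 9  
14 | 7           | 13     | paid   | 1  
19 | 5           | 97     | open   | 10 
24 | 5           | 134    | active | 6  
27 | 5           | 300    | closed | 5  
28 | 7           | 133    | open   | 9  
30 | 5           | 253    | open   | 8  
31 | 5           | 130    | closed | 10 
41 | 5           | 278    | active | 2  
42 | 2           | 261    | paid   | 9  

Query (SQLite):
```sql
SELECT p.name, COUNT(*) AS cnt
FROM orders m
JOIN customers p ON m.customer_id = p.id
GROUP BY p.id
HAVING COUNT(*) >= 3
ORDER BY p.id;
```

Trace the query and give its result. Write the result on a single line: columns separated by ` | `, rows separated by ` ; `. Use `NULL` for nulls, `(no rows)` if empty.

Hank | 8 ; Ivy | 5

Join each orders row to its customers via customer_id.
Group joined rows by customers.id; compute COUNT(*) per group.
HAVING: keep groups with count ≥ 3.
  2: ids {42} → COUNT(*)=1
  5: ids {10, 11, 19, 24, 27, 30, 31, 41} → COUNT(*)=8
  7: ids {1, 12, 13, 14, 28} → COUNT(*)=5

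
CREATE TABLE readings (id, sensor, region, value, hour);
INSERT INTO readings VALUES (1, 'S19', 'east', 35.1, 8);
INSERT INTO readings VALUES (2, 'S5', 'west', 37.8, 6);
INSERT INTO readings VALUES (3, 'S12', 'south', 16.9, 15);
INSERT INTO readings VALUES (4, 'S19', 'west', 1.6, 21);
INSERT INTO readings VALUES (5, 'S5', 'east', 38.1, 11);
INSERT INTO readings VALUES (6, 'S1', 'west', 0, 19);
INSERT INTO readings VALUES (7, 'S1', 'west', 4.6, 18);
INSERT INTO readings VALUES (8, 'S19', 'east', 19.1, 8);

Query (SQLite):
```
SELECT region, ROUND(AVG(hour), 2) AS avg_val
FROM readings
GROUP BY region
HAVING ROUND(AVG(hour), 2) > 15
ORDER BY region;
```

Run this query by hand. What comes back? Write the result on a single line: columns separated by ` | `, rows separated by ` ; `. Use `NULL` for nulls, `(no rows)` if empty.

west | 16

Partition readings by region; compute ROUND(AVG(hour), 2) within each group.
HAVING: keep groups where ROUND(AVG(hour), 2) > 15.
  east: ids {1, 5, 8} → ROUND(AVG(hour), 2)=9
  south: ids {3} → ROUND(AVG(hour), 2)=15
  west: ids {2, 4, 6, 7} → ROUND(AVG(hour), 2)=16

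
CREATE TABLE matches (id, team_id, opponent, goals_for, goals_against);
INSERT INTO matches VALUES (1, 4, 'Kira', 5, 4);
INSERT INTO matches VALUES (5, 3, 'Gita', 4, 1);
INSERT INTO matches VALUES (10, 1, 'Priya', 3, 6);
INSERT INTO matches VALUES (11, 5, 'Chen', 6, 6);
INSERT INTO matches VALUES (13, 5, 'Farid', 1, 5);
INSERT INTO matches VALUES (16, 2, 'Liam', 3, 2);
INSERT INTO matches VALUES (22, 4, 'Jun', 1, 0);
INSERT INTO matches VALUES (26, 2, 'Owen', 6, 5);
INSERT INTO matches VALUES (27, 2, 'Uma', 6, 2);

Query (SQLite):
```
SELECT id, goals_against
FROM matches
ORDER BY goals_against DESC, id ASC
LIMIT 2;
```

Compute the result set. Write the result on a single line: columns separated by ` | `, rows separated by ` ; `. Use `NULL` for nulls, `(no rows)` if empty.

Sort by goals_against desc, tiebreak id asc: (6, id=10), (6, id=11), (5, id=13), (5, id=26), (4, id=1) …. Take first 2.

10 | 6 ; 11 | 6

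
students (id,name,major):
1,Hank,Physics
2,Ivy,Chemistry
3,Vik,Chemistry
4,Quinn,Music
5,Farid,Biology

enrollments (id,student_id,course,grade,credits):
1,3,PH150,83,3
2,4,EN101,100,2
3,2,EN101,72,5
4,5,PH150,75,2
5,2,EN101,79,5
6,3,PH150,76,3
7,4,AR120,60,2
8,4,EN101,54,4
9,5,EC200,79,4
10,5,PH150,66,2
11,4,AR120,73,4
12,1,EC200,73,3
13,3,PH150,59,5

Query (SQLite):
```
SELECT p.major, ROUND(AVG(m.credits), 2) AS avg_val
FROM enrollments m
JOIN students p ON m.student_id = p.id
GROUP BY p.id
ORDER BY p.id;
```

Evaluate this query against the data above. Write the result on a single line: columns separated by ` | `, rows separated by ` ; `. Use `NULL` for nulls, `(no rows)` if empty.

Physics | 3 ; Chemistry | 5 ; Chemistry | 3.67 ; Music | 3 ; Biology | 2.67

Join each enrollments row to its students via student_id.
Group joined rows by students.id; compute ROUND(AVG(m.credits), 2) per group.
  1: ids {12} → ROUND(AVG(m.credits), 2)=3
  2: ids {3, 5} → ROUND(AVG(m.credits), 2)=5
  3: ids {1, 6, 13} → ROUND(AVG(m.credits), 2)=3.67
  4: ids {2, 7, 8, 11} → ROUND(AVG(m.credits), 2)=3
  5: ids {4, 9, 10} → ROUND(AVG(m.credits), 2)=2.67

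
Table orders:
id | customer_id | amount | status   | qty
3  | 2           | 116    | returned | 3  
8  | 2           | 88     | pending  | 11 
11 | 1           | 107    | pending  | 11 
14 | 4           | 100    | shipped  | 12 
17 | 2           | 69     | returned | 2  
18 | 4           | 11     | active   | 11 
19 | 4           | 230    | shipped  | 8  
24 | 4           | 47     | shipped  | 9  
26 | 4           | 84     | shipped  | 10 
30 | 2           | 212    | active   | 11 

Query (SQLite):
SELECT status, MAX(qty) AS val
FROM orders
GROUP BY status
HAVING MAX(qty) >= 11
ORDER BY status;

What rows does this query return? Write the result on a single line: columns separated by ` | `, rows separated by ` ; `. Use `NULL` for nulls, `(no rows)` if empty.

active | 11 ; pending | 11 ; shipped | 12

Partition orders by status; compute MAX(qty) within each group.
HAVING: keep groups where MAX(qty) >= 11.
  active: ids {18, 30} → MAX(qty)=11
  pending: ids {8, 11} → MAX(qty)=11
  returned: ids {3, 17} → MAX(qty)=3
  shipped: ids {14, 19, 24, 26} → MAX(qty)=12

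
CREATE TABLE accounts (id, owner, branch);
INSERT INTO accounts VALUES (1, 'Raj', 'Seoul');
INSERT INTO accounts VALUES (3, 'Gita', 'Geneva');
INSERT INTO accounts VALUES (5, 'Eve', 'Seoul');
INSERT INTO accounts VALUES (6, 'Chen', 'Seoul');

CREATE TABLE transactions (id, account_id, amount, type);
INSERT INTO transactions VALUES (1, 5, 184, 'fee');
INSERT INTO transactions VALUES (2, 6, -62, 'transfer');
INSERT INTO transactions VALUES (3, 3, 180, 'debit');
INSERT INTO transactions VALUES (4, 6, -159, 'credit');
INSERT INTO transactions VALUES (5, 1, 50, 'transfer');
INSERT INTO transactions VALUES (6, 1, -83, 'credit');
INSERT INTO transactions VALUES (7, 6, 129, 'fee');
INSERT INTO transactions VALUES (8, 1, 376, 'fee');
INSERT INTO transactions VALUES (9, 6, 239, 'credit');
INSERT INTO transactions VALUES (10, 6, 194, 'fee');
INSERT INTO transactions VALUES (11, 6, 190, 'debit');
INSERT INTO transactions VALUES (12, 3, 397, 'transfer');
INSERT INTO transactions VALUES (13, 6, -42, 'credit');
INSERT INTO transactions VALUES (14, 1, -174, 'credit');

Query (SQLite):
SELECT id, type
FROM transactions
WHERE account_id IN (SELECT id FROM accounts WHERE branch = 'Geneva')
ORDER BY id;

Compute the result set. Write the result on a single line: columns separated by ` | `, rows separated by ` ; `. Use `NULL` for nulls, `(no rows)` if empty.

3 | debit ; 12 | transfer

Inner query: accounts.id where branch = 'Geneva'.
Outer: keep transactions rows whose account_id is in that set.
Inner query → {3}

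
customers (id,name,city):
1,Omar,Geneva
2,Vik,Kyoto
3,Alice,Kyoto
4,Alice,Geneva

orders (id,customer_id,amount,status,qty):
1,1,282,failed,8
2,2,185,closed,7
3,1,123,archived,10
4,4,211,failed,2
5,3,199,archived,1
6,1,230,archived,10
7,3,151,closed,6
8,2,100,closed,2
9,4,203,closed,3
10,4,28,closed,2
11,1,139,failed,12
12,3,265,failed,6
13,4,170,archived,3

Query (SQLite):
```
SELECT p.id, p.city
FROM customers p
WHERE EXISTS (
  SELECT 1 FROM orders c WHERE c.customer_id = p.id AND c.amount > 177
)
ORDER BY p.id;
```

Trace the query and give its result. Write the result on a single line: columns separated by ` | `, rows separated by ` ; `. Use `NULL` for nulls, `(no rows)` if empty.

For each customers row, check whether any orders with matching customer_id has amount > 177.
Keep rows where that is true.

1 | Geneva ; 2 | Kyoto ; 3 | Kyoto ; 4 | Geneva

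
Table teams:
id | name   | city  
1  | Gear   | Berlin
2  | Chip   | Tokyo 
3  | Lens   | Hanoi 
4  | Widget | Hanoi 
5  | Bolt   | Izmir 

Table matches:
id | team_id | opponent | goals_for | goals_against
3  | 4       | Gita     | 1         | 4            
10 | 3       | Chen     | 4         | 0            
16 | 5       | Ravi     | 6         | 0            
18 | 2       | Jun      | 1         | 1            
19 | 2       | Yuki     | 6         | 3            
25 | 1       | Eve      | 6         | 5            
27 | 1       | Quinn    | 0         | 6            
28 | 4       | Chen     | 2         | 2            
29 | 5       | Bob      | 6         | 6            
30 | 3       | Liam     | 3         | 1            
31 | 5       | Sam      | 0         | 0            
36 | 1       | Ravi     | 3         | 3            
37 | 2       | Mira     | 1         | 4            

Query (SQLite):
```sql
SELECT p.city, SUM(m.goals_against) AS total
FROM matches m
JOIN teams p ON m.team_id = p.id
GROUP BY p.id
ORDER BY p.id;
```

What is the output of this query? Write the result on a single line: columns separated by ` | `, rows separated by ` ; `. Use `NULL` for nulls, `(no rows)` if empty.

Berlin | 14 ; Tokyo | 8 ; Hanoi | 1 ; Hanoi | 6 ; Izmir | 6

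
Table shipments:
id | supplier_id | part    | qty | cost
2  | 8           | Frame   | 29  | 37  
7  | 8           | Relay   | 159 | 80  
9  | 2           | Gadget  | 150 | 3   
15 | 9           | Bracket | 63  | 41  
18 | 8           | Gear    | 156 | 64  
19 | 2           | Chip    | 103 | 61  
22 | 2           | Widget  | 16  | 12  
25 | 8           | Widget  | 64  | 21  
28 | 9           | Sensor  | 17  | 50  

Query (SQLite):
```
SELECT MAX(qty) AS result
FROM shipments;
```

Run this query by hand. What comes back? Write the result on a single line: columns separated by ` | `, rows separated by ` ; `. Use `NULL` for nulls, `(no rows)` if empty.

All qty values: [29, 159, 150, 63, 156, 103, 16, 64, 17].
MAX of non-NULL values = 159.

159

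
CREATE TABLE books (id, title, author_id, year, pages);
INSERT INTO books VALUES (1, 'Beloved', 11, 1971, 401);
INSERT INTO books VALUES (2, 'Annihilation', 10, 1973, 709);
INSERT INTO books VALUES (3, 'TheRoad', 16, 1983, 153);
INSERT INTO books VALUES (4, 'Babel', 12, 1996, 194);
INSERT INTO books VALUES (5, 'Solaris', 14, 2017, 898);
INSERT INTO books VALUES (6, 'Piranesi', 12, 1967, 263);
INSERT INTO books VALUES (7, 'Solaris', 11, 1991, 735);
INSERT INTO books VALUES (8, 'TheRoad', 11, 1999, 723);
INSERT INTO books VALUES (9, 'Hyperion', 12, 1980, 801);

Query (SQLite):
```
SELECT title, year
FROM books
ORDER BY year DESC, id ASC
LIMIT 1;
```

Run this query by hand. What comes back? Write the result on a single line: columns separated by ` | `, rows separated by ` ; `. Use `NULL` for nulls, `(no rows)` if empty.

Sort by year desc, tiebreak id asc: (2017, id=5), (1999, id=8), (1996, id=4), (1991, id=7) …. Take first 1.

Solaris | 2017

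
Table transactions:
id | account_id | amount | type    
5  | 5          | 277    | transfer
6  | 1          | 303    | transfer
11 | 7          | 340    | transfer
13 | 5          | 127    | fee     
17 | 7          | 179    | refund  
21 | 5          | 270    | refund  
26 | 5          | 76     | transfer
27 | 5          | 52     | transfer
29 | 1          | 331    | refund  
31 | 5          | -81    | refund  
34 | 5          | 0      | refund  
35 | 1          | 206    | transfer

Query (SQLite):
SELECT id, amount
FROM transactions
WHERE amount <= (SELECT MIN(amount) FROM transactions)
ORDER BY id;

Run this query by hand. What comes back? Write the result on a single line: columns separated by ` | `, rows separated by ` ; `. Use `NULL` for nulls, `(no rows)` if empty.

31 | -81

Scalar subquery: MIN(amount) over all transactions rows = -81.
Keep rows where amount <= that value.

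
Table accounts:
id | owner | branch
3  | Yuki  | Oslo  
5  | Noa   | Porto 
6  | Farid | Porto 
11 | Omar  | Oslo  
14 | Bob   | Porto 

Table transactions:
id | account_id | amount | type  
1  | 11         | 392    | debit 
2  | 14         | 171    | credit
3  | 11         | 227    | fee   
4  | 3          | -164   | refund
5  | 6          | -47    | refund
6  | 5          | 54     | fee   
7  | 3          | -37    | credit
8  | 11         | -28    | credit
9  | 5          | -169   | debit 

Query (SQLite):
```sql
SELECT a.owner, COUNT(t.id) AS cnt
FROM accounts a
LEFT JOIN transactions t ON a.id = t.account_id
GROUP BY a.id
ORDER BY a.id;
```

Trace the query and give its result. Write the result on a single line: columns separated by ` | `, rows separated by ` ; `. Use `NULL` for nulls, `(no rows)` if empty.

LEFT JOIN keeps every accounts row; unmatched ones get NULL for transactions columns.
Group by accounts.id and compute COUNT(t.id). COUNT(col) of an all-NULL group is 0.
  3: ids {4, 7} → COUNT(t.id)=2
  5: ids {6, 9} → COUNT(t.id)=2
  6: ids {5} → COUNT(t.id)=1
  11: ids {1, 3, 8} → COUNT(t.id)=3
  14: ids {2} → COUNT(t.id)=1

Yuki | 2 ; Noa | 2 ; Farid | 1 ; Omar | 3 ; Bob | 1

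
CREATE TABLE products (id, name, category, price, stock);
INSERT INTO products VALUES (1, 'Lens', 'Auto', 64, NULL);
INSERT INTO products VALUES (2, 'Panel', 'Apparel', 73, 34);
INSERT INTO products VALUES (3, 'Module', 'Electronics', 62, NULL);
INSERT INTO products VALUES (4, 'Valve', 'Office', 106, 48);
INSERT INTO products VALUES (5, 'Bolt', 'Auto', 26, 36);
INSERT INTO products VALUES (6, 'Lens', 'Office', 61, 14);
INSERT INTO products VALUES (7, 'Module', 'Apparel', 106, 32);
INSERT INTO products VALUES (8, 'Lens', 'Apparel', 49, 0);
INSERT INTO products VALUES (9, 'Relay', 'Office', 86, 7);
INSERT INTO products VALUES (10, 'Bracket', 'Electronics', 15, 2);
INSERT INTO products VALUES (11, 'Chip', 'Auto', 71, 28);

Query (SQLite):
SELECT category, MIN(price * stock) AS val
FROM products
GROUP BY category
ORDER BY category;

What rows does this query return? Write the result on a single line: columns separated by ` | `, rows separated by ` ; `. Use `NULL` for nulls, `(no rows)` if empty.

For each row compute price * stock.
Group by category; take MIN of the expression per group.
  Apparel: ids {2, 7, 8} → MIN(price * stock)=0
  Auto: ids {1, 5, 11} → MIN(price * stock)=936
  Electronics: ids {3, 10} → MIN(price * stock)=30
  Office: ids {4, 6, 9} → MIN(price * stock)=602

Apparel | 0 ; Auto | 936 ; Electronics | 30 ; Office | 602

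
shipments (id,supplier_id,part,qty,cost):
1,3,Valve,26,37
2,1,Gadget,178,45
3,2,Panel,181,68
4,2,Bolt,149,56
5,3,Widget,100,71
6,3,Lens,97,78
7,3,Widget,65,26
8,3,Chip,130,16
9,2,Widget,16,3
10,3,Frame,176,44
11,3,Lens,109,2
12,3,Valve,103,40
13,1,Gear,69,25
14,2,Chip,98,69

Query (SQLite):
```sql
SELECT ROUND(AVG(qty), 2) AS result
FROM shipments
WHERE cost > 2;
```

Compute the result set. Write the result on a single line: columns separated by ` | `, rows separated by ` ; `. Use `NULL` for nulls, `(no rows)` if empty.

106.77

Rows where cost > 2 → qty values: [26, 178, 181, 149, 100, 97, 65, 130, 16, 176, 103, 69, 98].
AVG = 1388 / 13 (rounded to 2 dp).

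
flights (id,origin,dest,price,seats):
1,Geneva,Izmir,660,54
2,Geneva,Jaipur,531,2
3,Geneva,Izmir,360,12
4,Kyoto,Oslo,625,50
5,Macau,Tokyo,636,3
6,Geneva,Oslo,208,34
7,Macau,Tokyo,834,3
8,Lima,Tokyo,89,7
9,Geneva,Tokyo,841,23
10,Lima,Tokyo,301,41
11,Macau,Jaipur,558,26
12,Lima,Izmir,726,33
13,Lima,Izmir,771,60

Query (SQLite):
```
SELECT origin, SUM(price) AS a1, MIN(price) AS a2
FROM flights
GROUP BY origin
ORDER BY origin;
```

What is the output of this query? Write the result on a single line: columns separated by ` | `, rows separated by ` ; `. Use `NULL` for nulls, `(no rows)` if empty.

Geneva | 2600 | 208 ; Kyoto | 625 | 625 ; Lima | 1887 | 89 ; Macau | 2028 | 558

Group flights by origin.
Per group compute: SUM(price), MIN(price).
  Geneva: ids {1, 2, 3, 6, 9} → SUM(price)=2600, MIN(price)=208
  Kyoto: ids {4} → SUM(price)=625, MIN(price)=625
  Lima: ids {8, 10, 12, 13} → SUM(price)=1887, MIN(price)=89
  Macau: ids {5, 7, 11} → SUM(price)=2028, MIN(price)=558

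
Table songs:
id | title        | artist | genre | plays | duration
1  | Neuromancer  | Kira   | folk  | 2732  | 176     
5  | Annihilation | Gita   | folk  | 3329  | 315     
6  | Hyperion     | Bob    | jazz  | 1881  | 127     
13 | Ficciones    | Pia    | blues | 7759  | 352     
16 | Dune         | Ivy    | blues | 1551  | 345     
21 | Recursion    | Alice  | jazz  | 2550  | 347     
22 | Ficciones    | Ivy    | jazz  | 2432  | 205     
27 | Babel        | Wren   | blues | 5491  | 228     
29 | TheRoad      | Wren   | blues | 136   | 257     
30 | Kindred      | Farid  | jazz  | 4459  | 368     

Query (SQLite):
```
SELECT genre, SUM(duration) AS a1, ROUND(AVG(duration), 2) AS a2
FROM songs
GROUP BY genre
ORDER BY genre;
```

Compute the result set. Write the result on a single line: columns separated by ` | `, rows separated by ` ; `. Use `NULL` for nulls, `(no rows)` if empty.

Group songs by genre.
Per group compute: SUM(duration), ROUND(AVG(duration), 2).
  blues: ids {13, 16, 27, 29} → SUM(duration)=1182, ROUND(AVG(duration), 2)=295.5
  folk: ids {1, 5} → SUM(duration)=491, ROUND(AVG(duration), 2)=245.5
  jazz: ids {6, 21, 22, 30} → SUM(duration)=1047, ROUND(AVG(duration), 2)=261.75

blues | 1182 | 295.5 ; folk | 491 | 245.5 ; jazz | 1047 | 261.75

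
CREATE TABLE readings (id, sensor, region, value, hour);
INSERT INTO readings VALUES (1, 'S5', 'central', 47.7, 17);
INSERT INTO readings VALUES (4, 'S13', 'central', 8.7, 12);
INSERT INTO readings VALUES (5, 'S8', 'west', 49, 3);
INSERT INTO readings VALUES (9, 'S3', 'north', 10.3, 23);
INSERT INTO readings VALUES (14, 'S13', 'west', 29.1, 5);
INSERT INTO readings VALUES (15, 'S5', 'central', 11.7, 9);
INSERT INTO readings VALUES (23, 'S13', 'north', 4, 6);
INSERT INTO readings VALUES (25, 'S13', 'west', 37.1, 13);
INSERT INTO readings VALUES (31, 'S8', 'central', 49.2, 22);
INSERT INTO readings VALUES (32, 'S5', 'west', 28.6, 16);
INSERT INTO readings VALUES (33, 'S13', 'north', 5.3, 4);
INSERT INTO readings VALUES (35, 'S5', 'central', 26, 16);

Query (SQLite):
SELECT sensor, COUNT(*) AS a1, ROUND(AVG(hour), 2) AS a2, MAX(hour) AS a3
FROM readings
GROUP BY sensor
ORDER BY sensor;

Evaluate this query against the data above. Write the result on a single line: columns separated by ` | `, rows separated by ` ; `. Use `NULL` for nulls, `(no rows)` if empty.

S13 | 5 | 8 | 13 ; S3 | 1 | 23 | 23 ; S5 | 4 | 14.5 | 17 ; S8 | 2 | 12.5 | 22

Group readings by sensor.
Per group compute: COUNT(*), ROUND(AVG(hour), 2), MAX(hour).
  S13: ids {4, 14, 23, 25, 33} → COUNT(*)=5, ROUND(AVG(hour), 2)=8, MAX(hour)=13
  S3: ids {9} → COUNT(*)=1, ROUND(AVG(hour), 2)=23, MAX(hour)=23
  S5: ids {1, 15, 32, 35} → COUNT(*)=4, ROUND(AVG(hour), 2)=14.5, MAX(hour)=17
  S8: ids {5, 31} → COUNT(*)=2, ROUND(AVG(hour), 2)=12.5, MAX(hour)=22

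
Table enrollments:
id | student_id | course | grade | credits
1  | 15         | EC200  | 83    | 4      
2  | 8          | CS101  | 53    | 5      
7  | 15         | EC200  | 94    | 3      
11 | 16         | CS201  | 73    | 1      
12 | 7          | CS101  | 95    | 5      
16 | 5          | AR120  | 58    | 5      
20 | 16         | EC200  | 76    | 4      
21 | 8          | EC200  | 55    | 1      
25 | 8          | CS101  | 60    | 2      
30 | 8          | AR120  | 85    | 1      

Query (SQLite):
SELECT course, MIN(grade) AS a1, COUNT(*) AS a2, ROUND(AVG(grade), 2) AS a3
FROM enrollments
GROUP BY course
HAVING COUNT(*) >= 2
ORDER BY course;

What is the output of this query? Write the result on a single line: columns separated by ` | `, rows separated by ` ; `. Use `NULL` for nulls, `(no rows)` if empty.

Group enrollments by course.
Per group compute: MIN(grade), COUNT(*), ROUND(AVG(grade), 2).
HAVING: drop groups with fewer than 2 rows.
  AR120: ids {16, 30} → MIN(grade)=58, COUNT(*)=2, ROUND(AVG(grade), 2)=71.5
  CS101: ids {2, 12, 25} → MIN(grade)=53, COUNT(*)=3, ROUND(AVG(grade), 2)=69.33
  CS201: ids {11} → MIN(grade)=73, COUNT(*)=1, ROUND(AVG(grade), 2)=73
  EC200: ids {1, 7, 20, 21} → MIN(grade)=55, COUNT(*)=4, ROUND(AVG(grade), 2)=77

AR120 | 58 | 2 | 71.5 ; CS101 | 53 | 3 | 69.33 ; EC200 | 55 | 4 | 77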